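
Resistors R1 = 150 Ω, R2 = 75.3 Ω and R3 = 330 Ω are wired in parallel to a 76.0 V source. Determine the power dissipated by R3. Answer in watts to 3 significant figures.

17.5 W

R3 sits directly across the source, so P = V²/R with V = 76.0 V.
P_R3 = V² / R3 = (76.0)² / 330 Ω = 17.50 W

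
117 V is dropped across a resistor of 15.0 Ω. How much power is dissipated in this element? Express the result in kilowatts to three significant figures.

With V across and R both known, P = V²/R gives the dissipation directly.
P = (117 V)² / 15.0 Ω = 912.6 W

0.913 kW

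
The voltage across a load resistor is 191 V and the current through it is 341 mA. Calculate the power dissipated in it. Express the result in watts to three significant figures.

With V and I both given, power follows immediately from P = V I.
P = 191 V × 0.3410 A = 65.13 W

65.1 W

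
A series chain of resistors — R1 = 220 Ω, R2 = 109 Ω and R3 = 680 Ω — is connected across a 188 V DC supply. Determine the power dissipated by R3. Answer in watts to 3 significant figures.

In a series string the same current flows through every resistor — find that current, then P = I²R for the one we want.
R_total = 220 + 109 + 680 = 1009 Ω
I = V / R_total = 188 / 1009 = 0.1863 A
P_R3 = I² × R3 = (0.1863)² × 680 = 23.61 W

23.6 W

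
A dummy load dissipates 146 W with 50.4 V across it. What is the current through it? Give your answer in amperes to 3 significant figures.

2.90 A

Rearranging the power relation for the two known quantities gives I = P / V.
I = 146 / 50.4 = 2.897 A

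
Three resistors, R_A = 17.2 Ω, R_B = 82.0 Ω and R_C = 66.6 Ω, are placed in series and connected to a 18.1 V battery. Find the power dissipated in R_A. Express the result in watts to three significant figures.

Since the resistors are in series they all carry the loop current I = V/R_total; the power in any one is I²R.
R_total = 17.2 + 82.0 + 66.6 = 165.8 Ω
I = V / R_total = 18.1 / 165.8 = 0.1092 A
P_R_A = I² × R_A = (0.1092)² × 17.2 = 0.2050 W

0.205 W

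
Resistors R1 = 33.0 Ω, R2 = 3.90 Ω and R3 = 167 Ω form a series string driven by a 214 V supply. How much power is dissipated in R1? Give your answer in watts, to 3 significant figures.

Series elements share the same current, so find I first, then use P = I²R.
R_total = 33.0 + 3.90 + 167 = 203.9 Ω
I = V / R_total = 214 / 203.9 = 1.050 A
P_R1 = I² × R1 = (1.050)² × 33.0 = 36.35 W

36.4 W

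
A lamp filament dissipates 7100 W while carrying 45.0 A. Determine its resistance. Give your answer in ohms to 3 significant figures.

3.51 Ω

From P = V I = I²R = V²/R, with the two given quantities we get R = P / I².
R = 7100 / (45.00)² = 3.506 Ω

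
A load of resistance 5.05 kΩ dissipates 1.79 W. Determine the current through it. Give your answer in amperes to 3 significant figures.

0.0188 A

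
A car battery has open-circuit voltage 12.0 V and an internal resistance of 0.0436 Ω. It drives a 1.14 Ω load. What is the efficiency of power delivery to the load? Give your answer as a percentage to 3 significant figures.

96.3 %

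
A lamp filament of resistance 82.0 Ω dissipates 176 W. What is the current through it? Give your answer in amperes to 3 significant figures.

1.47 A

The two known quantities fix the third via I = √(P / R).
I = √(176 / 82.0) = 1.465 A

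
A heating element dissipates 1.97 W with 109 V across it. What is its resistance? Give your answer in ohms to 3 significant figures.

The two known quantities fix the third via R = V² / P.
R = (109)² / 1.97 = 6031 Ω

6030 Ω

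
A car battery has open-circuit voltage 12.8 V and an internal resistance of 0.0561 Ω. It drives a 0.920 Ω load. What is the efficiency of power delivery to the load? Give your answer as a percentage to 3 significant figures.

94.3 %

Efficiency is P_load / P_total. With a series r and R sharing the same I, P = I²R for each, so η = R/(R+r).
η = R / (R + r) = 0.920 / (0.920 + 0.0561) = 0.9425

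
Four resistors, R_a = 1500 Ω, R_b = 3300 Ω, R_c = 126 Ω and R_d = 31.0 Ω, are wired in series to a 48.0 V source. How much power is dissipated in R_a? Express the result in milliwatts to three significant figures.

In a series string the same current flows through every resistor — find that current, then P = I²R for the one we want.
R_total = 1500 + 3300 + 126 + 31.0 = 4957 Ω
I = V / R_total = 48.0 / 4957 = 0.009683 A
P_R_a = I² × R_a = (0.009683)² × 1500 = 0.1406 W

141 mW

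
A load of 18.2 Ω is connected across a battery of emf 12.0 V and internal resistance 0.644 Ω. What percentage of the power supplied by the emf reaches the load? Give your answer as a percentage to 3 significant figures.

Both r and R carry the same current, so the power split is just the resistance split: η = R/(R+r).
η = R / (R + r) = 18.2 / (18.2 + 0.644) = 0.9658

96.6 %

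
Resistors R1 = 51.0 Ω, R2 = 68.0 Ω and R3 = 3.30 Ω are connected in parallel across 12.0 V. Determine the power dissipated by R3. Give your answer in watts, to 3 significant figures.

The supply voltage appears across each parallel branch — just use P = V²/R3.
P_R3 = V² / R3 = (12.0)² / 3.30 Ω = 43.64 W

43.6 W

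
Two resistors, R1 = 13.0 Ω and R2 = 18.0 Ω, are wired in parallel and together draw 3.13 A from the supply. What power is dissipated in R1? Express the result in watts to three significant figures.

42.9 W

Parallel branches share V, not I — compute V via R_eq, then use V²/R for the target branch.
1/R_eq = 1/13.0 + 1/18.0 ⇒ R_eq = 7.548 Ω
V = I_total × R_eq = 3.130 × 7.548 = 23.63 V
P_R1 = V² / R1 = (23.63)² / 13.0 = 42.94 W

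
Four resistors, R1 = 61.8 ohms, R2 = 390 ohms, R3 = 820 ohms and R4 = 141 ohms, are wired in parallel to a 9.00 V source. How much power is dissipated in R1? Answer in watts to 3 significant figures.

Each parallel branch sees the full supply voltage, so P = V²/R applies directly to the target branch.
P_R1 = V² / R1 = (9.00)² / 61.8 Ω = 1.311 W

1.31 W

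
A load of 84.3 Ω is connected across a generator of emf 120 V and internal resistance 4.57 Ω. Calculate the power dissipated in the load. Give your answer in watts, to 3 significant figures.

154 W

Load and internal resistance form a series loop — compute the loop current, then the load power via I²R.
I = ε / (r + R) = 120 / (4.57 + 84.3) = 1.350 A
P_load = I² R = (1.350)² × 84.3 = 153.7 W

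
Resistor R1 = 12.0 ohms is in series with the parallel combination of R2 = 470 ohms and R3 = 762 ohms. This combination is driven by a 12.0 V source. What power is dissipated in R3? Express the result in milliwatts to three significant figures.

Replace R2 and R3 with their parallel equivalent so the circuit becomes R1 in series with R_p.
R_p = (470×762)/(470+762) = 290.7 Ω
R_total = 12.0 + 290.7 = 302.7 Ω
I = V / R_total = 12.0 / 302.7 = 0.03964 A
Voltage across the parallel pair: V_p = I × R_p = 0.03964 × 290.7 = 11.52 V
R3 sees V_p directly, so P = V_p² / R3.
P_R3 = (11.52)² / 762 = 0.1743 W

174 mW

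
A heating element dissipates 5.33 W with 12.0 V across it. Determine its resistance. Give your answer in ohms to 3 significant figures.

27.0 Ω

Rearranging the power relation for the two known quantities gives R = V² / P.
R = (12.0)² / 5.33 = 27.02 Ω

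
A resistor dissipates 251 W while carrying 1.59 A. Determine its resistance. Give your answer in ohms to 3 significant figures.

99.3 Ω

The two known quantities fix the third via R = P / I².
R = 251 / (1.590)² = 99.28 Ω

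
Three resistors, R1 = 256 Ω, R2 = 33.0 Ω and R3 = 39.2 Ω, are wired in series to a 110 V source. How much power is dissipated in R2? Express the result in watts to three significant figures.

Series elements share the same current, so find I first, then use P = I²R.
R_total = 256 + 33.0 + 39.2 = 328.2 Ω
I = V / R_total = 110 / 328.2 = 0.3352 A
P_R2 = I² × R2 = (0.3352)² × 33.0 = 3.707 W

3.71 W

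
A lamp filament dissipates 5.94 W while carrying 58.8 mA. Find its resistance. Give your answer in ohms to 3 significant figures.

1720 Ω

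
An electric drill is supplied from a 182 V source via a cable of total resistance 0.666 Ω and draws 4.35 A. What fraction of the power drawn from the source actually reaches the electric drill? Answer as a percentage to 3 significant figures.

The cable carries the full 4.35 A.
P_line = I² R_line = (4.350)² × 0.666 = 12.60 W
P_source = V I = 182 × 4.350 = 791.7 W; P_load = 779.1 W
η = P_load / P_source = 779.1 / 791.7 = 0.9841

98.4 %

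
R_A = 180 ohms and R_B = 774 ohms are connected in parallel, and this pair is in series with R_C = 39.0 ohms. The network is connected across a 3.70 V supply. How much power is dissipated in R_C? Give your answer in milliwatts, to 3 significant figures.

15.6 mW

First find R_p for the parallel pair, then treat R_p + R_C as a series loop.
R_p = (180×774)/(180+774) = 146.0 Ω
R_total = R_p + 39.0 = 146.0 + 39.0 = 185.0 Ω
I = V / R_total = 3.70 / 185.0 = 0.02000 A
R_C is the series element, so its power is I²R.
P_R_C = (0.02000)² × 39.0 = 0.01559 W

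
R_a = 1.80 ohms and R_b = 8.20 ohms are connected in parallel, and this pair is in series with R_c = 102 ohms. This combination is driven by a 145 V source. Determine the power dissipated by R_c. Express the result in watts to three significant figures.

200 W

First find R_p for the parallel pair, then treat R_p + R_c as a series loop.
R_p = (1.80×8.20)/(1.80+8.20) = 1.476 Ω
R_total = R_p + 102 = 1.476 + 102 = 103.5 Ω
I = V / R_total = 145 / 103.5 = 1.401 A
R_c carries the full series current, so P = I²R.
P_R_c = (1.401)² × 102 = 200.3 W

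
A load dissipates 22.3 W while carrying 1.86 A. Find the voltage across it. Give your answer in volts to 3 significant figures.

Rearranging the power relation for the two known quantities gives V = P / I.
V = 22.3 / 1.860 = 11.99 V

12.0 V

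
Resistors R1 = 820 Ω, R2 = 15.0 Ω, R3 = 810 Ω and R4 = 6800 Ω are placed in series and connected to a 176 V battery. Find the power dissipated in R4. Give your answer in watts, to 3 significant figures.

Since the resistors are in series they all carry the loop current I = V/R_total; the power in any one is I²R.
R_total = 820 + 15.0 + 810 + 6800 = 8445 Ω
I = V / R_total = 176 / 8445 = 0.02084 A
P_R4 = I² × R4 = (0.02084)² × 6800 = 2.953 W

2.95 W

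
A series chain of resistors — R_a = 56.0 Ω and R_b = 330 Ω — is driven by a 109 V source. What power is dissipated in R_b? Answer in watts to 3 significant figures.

26.3 W

In a series string the same current flows through every resistor — find that current, then P = I²R for the one we want.
R_total = 56.0 + 330 = 386.0 Ω
I = V / R_total = 109 / 386.0 = 0.2824 A
P_R_b = I² × R_b = (0.2824)² × 330 = 26.31 W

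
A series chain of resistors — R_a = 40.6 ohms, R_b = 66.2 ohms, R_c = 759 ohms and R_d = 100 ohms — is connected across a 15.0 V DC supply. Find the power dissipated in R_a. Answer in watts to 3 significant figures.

In a series string the same current flows through every resistor — find that current, then P = I²R for the one we want.
R_total = 40.6 + 66.2 + 759 + 100 = 965.8 Ω
I = V / R_total = 15.0 / 965.8 = 0.01553 A
P_R_a = I² × R_a = (0.01553)² × 40.6 = 0.009793 W

0.00979 W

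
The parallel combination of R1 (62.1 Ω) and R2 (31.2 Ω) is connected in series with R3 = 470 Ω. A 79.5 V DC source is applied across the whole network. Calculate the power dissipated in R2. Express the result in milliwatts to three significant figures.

363 mW

First find R_p for the parallel pair, then treat R_p + R3 as a series loop.
R_p = (62.1×31.2)/(62.1+31.2) = 20.77 Ω
R_total = R_p + 470 = 20.77 + 470 = 490.8 Ω
I = V / R_total = 79.5 / 490.8 = 0.1620 A
Voltage across the parallel pair: V_p = I × R_p = 0.1620 × 20.77 = 3.364 V
R2 sits across V_p; its power is V_p²/R.
P_R2 = (3.364)² / 31.2 = 0.3627 W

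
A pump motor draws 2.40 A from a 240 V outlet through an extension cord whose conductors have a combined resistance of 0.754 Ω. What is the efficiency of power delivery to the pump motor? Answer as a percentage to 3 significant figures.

99.2 %

The extension cord carries the full 2.40 A.
P_line = I² R_line = (2.400)² × 0.754 = 4.343 W
P_source = V I = 240 × 2.400 = 576.0 W; P_load = 571.7 W
η = P_load / P_source = 571.7 / 576.0 = 0.9925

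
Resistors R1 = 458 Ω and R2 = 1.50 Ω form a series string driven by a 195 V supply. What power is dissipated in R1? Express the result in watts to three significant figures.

Every series element carries the same I. Get I from the total resistance, then P = I² × R1.
R_total = 458 + 1.50 = 459.5 Ω
I = V / R_total = 195 / 459.5 = 0.4244 A
P_R1 = I² × R1 = (0.4244)² × 458 = 82.48 W

82.5 W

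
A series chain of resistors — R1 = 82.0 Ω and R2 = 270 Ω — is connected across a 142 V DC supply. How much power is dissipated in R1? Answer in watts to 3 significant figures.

Every series element carries the same I. Get I from the total resistance, then P = I² × R1.
R_total = 82.0 + 270 = 352.0 Ω
I = V / R_total = 142 / 352.0 = 0.4034 A
P_R1 = I² × R1 = (0.4034)² × 82.0 = 13.34 W

13.3 W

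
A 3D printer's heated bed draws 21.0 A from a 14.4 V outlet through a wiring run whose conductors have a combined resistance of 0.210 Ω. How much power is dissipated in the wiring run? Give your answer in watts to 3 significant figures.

92.6 W

The wiring run is a series resistance carrying the load current; its dissipation is I²R_line.
The wiring run carries the full 21.0 A.
P_line = I² R_line = (21.00)² × 0.210 = 92.61 W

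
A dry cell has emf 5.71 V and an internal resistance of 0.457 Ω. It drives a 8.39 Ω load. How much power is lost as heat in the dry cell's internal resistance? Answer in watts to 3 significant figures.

r is in series with the load, so it carries the full circuit current — the loss in it is I²r.
I = ε / (r + R) = 5.71 / (0.457 + 8.39) = 0.6454 A
P_int = I² r = (0.6454)² × 0.457 = 0.1904 W

0.190 W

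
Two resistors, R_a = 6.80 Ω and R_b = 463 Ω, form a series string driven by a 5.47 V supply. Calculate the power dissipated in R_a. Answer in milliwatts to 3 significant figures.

0.922 mW

Series elements share the same current, so find I first, then use P = I²R.
R_total = 6.80 + 463 = 469.8 Ω
I = V / R_total = 5.47 / 469.8 = 0.01164 A
P_R_a = I² × R_a = (0.01164)² × 6.80 = 0.0009218 W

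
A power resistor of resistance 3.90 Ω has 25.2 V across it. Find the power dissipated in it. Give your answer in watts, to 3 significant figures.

V and R are stated; P = V²/R avoids computing the current.
P = (25.2 V)² / 3.90 Ω = 162.8 W

163 W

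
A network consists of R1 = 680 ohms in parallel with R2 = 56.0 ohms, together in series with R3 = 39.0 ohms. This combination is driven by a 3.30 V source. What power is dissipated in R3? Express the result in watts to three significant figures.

Reduce the parallel combination to a single R_p; the circuit then becomes R_p in series with the remaining resistor.
R_p = (680×56.0)/(680+56.0) = 51.74 Ω
R_total = R_p + 39.0 = 51.74 + 39.0 = 90.74 Ω
I = V / R_total = 3.30 / 90.74 = 0.03637 A
R3 is the series element, so its power is I²R.
P_R3 = (0.03637)² × 39.0 = 0.05158 W

0.0516 W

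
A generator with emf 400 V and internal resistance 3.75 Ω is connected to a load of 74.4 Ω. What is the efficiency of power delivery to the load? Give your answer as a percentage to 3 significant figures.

95.2 %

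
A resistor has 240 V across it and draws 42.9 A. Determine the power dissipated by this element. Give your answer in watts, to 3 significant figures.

V and I are known directly — P = V I, no intermediate step needed.
P = 240 V × 42.90 A = 10300 W

10300 W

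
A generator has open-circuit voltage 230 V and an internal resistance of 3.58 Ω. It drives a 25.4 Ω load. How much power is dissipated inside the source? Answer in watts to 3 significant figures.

225 W

Internal loss is I²r, with I set by the total series resistance r+R.
I = ε / (r + R) = 230 / (3.58 + 25.4) = 7.937 A
P_int = I² r = (7.937)² × 3.58 = 225.5 W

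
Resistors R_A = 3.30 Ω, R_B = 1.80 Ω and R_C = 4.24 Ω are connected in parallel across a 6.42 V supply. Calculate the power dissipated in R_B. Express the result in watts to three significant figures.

22.9 W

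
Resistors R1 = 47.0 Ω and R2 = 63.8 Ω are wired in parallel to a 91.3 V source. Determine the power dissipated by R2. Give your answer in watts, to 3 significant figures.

131 W

The supply voltage appears across each parallel branch — just use P = V²/R2.
P_R2 = V² / R2 = (91.3)² / 63.8 Ω = 130.7 W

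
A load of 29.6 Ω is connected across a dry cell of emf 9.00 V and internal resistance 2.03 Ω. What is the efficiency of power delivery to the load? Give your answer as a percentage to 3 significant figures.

The source delivers εI, of which I²R reaches the load and I²r is lost; since I is common, η = R/(R+r).
η = R / (R + r) = 29.6 / (29.6 + 2.03) = 0.9358

93.6 %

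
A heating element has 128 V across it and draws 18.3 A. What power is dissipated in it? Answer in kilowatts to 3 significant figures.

2.34 kW

Both the voltage across and the current through the element are known, so P = V I applies directly.
P = 128 V × 18.30 A = 2342 W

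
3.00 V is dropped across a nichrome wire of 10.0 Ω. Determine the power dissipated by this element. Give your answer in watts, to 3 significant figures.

0.900 W

Voltage and resistance are given, so P = V²/R is the one-step route.
P = (3.00 V)² / 10.0 Ω = 0.9000 W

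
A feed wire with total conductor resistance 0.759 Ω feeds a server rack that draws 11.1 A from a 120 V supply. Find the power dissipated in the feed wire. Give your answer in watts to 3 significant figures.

93.5 W

Only the current and the line resistance are needed for the I²R loss.
The feed wire carries the full 11.1 A.
P_line = I² R_line = (11.10)² × 0.759 = 93.52 W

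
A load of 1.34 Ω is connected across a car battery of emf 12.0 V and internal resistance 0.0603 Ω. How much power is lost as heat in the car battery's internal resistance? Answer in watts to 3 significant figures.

4.43 W

r is in series with the load, so it carries the full circuit current — the loss in it is I²r.
I = ε / (r + R) = 12.0 / (0.0603 + 1.34) = 8.570 A
P_int = I² r = (8.570)² × 0.0603 = 4.428 W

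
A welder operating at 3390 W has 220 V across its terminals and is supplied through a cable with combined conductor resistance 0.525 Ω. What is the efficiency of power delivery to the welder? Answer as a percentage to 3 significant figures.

I = P / V = 3390 / 220 = 15.41 A through the cable.
P_line = I² R_line = (15.41)² × 0.525 = 124.7 W
P_source = P_load + P_line = 3390 + 124.7 = 3515 W
η = P_load / P_source = 3390 / 3515 = 0.9645

96.5 %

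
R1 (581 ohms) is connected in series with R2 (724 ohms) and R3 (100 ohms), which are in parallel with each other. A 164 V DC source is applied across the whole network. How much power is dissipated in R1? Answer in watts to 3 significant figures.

Reduce the parallel pair to R_p first; the network is then a simple series string.
R_p = (724×100)/(724+100) = 87.86 Ω
R_total = 581 + 87.86 = 668.9 Ω
I = V / R_total = 164 / 668.9 = 0.2452 A
R1 is in the main series path, so its power is I²R1.
P_R1 = (0.2452)² × 581 = 34.93 W

34.9 W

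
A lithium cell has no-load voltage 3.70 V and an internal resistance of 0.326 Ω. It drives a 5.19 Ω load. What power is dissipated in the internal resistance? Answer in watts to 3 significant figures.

The source's internal resistance is just another series element carrying I; its dissipation is I²r.
I = ε / (r + R) = 3.70 / (0.326 + 5.19) = 0.6708 A
P_int = I² r = (0.6708)² × 0.326 = 0.1467 W

0.147 W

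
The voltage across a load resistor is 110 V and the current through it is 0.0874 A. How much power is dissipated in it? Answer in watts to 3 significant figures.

9.61 W

Since both terminal voltage and current are stated, P = V I gives the power in one step.
P = 110 V × 0.08740 A = 9.614 W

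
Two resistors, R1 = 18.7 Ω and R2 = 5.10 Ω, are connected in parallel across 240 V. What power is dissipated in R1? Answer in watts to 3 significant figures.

Parallel branches share the same voltage; P = V²/R gives the branch power in one step.
P_R1 = V² / R1 = (240)² / 18.7 Ω = 3080 W

3080 W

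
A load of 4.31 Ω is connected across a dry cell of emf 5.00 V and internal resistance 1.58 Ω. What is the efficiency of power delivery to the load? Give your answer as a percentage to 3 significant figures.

73.2 %

The source delivers εI, of which I²R reaches the load and I²r is lost; since I is common, η = R/(R+r).
η = R / (R + r) = 4.31 / (4.31 + 1.58) = 0.7317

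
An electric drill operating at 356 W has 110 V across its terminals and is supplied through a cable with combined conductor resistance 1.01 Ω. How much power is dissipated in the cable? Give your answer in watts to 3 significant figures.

10.6 W

Only the current and the line resistance are needed for the I²R loss.
I = P / V = 356 / 110 = 3.236 A through the cable.
P_line = I² R_line = (3.236)² × 1.01 = 10.58 W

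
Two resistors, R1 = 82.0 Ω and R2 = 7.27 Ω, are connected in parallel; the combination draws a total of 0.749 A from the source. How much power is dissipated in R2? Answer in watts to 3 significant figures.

We need the common branch voltage; get it from I_total × R_eq, then P = V²/R for the branch.
1/R_eq = 1/82.0 + 1/7.27 ⇒ R_eq = 6.678 Ω
V = I_total × R_eq = 0.7490 × 6.678 = 5.002 V
P_R2 = V² / R2 = (5.002)² / 7.27 = 3.441 W

3.44 W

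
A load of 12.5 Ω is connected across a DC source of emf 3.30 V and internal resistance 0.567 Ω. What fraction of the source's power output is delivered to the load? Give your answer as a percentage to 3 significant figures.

η = P_load/(P_load+P_int) = I²R/(I²R+I²r) = R/(R+r) — the I² cancels for series elements.
η = R / (R + r) = 12.5 / (12.5 + 0.567) = 0.9566

95.7 %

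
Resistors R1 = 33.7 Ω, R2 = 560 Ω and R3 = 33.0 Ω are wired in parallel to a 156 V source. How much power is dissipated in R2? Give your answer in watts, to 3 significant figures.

R2 sits directly across the source, so P = V²/R with V = 156 V.
P_R2 = V² / R2 = (156)² / 560 Ω = 43.46 W

43.5 W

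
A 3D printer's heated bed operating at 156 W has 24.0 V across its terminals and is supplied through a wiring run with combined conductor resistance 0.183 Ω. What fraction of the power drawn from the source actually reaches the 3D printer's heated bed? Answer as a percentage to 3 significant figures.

95.3 %

I = P / V = 156 / 24.0 = 6.500 A through the wiring run.
P_line = I² R_line = (6.500)² × 0.183 = 7.732 W
P_source = P_load + P_line = 156.0 + 7.732 = 163.7 W
η = P_load / P_source = 156.0 / 163.7 = 0.9528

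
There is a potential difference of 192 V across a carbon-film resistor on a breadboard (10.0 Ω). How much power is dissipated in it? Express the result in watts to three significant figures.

With V across and R both known, P = V²/R gives the dissipation directly.
P = (192 V)² / 10.0 Ω = 3686 W

3690 W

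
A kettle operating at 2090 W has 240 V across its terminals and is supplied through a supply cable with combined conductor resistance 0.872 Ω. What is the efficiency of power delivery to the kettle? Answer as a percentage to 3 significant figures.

I = P / V = 2090 / 240 = 8.708 A through the supply cable.
P_line = I² R_line = (8.708)² × 0.872 = 66.13 W
P_source = P_load + P_line = 2090 + 66.13 = 2156 W
η = P_load / P_source = 2090 / 2156 = 0.9693

96.9 %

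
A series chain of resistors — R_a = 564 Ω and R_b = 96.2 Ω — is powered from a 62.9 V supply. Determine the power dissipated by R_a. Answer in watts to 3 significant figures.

5.12 W

Since the resistors are in series they all carry the loop current I = V/R_total; the power in any one is I²R.
R_total = 564 + 96.2 = 660.2 Ω
I = V / R_total = 62.9 / 660.2 = 0.09527 A
P_R_a = I² × R_a = (0.09527)² × 564 = 5.120 W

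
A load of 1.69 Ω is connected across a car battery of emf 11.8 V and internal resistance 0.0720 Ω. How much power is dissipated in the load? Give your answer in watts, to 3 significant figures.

75.8 W

With r and R in series, I = ε/(r+R); the load dissipates I²R.
I = ε / (r + R) = 11.8 / (0.0720 + 1.69) = 6.697 A
P_load = I² R = (6.697)² × 1.69 = 75.79 W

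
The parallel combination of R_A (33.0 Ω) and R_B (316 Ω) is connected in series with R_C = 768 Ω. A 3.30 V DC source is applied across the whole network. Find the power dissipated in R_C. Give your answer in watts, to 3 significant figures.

First find R_p for the parallel pair, then treat R_p + R_C as a series loop.
R_p = (33.0×316)/(33.0+316) = 29.88 Ω
R_total = R_p + 768 = 29.88 + 768 = 797.9 Ω
I = V / R_total = 3.30 / 797.9 = 0.004136 A
R_C carries the full series current, so P = I²R.
P_R_C = (0.004136)² × 768 = 0.01314 W

0.0131 W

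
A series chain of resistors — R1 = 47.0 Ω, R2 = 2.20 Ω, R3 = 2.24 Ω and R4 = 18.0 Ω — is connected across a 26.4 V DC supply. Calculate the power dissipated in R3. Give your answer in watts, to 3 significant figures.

Every series element carries the same I. Get I from the total resistance, then P = I² × R3.
R_total = 47.0 + 2.20 + 2.24 + 18.0 = 69.44 Ω
I = V / R_total = 26.4 / 69.44 = 0.3802 A
P_R3 = I² × R3 = (0.3802)² × 2.24 = 0.3238 W

0.324 W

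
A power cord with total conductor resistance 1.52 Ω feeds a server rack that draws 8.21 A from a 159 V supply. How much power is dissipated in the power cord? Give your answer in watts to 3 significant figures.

The power cord is a series resistance carrying the load current; its dissipation is I²R_line.
The power cord carries the full 8.21 A.
P_line = I² R_line = (8.210)² × 1.52 = 102.5 W

102 W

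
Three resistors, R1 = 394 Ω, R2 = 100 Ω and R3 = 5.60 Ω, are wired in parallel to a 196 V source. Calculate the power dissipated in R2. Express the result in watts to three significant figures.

384 W

R2 sits directly across the source, so P = V²/R with V = 196 V.
P_R2 = V² / R2 = (196)² / 100 Ω = 384.2 W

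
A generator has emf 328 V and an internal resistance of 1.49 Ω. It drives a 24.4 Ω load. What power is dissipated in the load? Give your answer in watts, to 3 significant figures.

3920 W

The internal resistance and the load are in series, so the same I flows through both; get I from ε/(r+R), then I²R for the load.
I = ε / (r + R) = 328 / (1.49 + 24.4) = 12.67 A
P_load = I² R = (12.67)² × 24.4 = 3916 W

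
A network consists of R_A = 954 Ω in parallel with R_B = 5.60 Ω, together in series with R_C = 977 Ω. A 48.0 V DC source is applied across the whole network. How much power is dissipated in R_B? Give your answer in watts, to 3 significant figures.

Reduce the parallel combination to a single R_p; the circuit then becomes R_p in series with the remaining resistor.
R_p = (954×5.60)/(954+5.60) = 5.567 Ω
R_total = R_p + 977 = 5.567 + 977 = 982.6 Ω
I = V / R_total = 48.0 / 982.6 = 0.04885 A
Voltage across the parallel pair: V_p = I × R_p = 0.04885 × 5.567 = 0.2720 V
R_B sits across V_p; its power is V_p²/R.
P_R_B = (0.2720)² / 5.60 = 0.01321 W

0.0132 W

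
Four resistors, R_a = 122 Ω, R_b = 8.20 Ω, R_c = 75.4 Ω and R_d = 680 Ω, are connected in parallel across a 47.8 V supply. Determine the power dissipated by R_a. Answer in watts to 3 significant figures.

18.7 W

Parallel branches share the same voltage; P = V²/R gives the branch power in one step.
P_R_a = V² / R_a = (47.8)² / 122 Ω = 18.73 W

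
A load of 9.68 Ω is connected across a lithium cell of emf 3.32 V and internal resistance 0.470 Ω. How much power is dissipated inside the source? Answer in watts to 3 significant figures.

Internal loss is I²r, with I set by the total series resistance r+R.
I = ε / (r + R) = 3.32 / (0.470 + 9.68) = 0.3271 A
P_int = I² r = (0.3271)² × 0.470 = 0.05029 W

0.0503 W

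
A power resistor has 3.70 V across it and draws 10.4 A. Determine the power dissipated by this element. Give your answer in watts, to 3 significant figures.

38.5 W

V and I are known directly — P = V I, no intermediate step needed.
P = 3.70 V × 10.40 A = 38.48 W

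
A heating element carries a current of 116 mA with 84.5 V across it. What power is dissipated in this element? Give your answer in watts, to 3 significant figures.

Since both terminal voltage and current are stated, P = V I gives the power in one step.
P = 84.5 V × 0.1160 A = 9.802 W

9.80 W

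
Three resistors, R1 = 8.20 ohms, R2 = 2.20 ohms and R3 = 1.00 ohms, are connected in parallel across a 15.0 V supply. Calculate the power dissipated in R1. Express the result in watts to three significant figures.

Every branch has 15.0 V across it, so for R1 the power is simply V²/R.
P_R1 = V² / R1 = (15.0)² / 8.20 Ω = 27.44 W

27.4 W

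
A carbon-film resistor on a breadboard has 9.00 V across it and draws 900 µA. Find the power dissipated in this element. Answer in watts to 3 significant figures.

V and I are known directly — P = V I, no intermediate step needed.
P = 9.00 V × 0.0009000 A = 0.008100 W

0.00810 W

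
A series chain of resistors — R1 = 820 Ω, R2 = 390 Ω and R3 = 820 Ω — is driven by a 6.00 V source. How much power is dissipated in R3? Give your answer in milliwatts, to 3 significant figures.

The current is common to all series resistors; compute it, then apply P = I²R for the target.
R_total = 820 + 390 + 820 = 2030 Ω
I = V / R_total = 6.00 / 2030 = 0.002956 A
P_R3 = I² × R3 = (0.002956)² × 820 = 0.007163 W

7.16 mW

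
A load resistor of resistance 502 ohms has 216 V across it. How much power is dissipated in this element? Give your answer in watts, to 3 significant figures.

92.9 W

With V across and R both known, P = V²/R gives the dissipation directly.
P = (216 V)² / 502 Ω = 92.94 W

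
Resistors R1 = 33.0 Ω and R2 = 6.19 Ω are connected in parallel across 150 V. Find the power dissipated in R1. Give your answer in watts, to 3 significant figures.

682 W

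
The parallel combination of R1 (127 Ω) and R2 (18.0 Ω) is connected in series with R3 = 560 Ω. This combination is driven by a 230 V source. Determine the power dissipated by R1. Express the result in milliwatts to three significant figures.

312 mW

Combine R1 and R2 into their parallel equivalent first, reducing the network to two series resistors.
R_p = (127×18.0)/(127+18.0) = 15.77 Ω
R_total = R_p + 560 = 15.77 + 560 = 575.8 Ω
I = V / R_total = 230 / 575.8 = 0.3995 A
Voltage across the parallel pair: V_p = I × R_p = 0.3995 × 15.77 = 6.298 V
R1 sits across V_p; its power is V_p²/R.
P_R1 = (6.298)² / 127 = 0.3123 W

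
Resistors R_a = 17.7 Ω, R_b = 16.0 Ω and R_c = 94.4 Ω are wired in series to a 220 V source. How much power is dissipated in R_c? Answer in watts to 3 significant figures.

In a series string the same current flows through every resistor — find that current, then P = I²R for the one we want.
R_total = 17.7 + 16.0 + 94.4 = 128.1 Ω
I = V / R_total = 220 / 128.1 = 1.717 A
P_R_c = I² × R_c = (1.717)² × 94.4 = 278.4 W

278 W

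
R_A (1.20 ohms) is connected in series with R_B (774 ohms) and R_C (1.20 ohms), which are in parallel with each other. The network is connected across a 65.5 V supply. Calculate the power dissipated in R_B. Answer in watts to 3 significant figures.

First combine the parallel branches into one equivalent R_p, then R_A + R_p is a series pair.
R_p = (774×1.20)/(774+1.20) = 1.198 Ω
R_total = 1.20 + 1.198 = 2.398 Ω
I = V / R_total = 65.5 / 2.398 = 27.31 A
Voltage across the parallel pair: V_p = I × R_p = 27.31 × 1.198 = 32.72 V
With V_p across R_B, its power is V_p²/R_B.
P_R_B = (32.72)² / 774 = 1.384 W

1.38 W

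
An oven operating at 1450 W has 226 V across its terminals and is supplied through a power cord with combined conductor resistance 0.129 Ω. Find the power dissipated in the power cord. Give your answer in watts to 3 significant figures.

The power cord and load are in series, so the same current flows in both; the loss is I²R_line.
I = P / V = 1450 / 226 = 6.416 A through the power cord.
P_line = I² R_line = (6.416)² × 0.129 = 5.310 W

5.31 W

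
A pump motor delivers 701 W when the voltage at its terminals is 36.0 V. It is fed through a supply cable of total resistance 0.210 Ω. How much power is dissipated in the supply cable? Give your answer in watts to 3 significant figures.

79.6 W

The supply cable and load are in series, so the same current flows in both; the loss is I²R_line.
I = P / V = 701 / 36.0 = 19.47 A through the supply cable.
P_line = I² R_line = (19.47)² × 0.210 = 79.63 W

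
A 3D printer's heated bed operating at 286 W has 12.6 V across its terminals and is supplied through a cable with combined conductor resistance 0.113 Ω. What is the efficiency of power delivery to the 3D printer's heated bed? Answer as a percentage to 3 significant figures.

I = P / V = 286 / 12.6 = 22.70 A through the cable.
P_line = I² R_line = (22.70)² × 0.113 = 58.22 W
P_source = P_load + P_line = 286.0 + 58.22 = 344.2 W
η = P_load / P_source = 286.0 / 344.2 = 0.8309

83.1 %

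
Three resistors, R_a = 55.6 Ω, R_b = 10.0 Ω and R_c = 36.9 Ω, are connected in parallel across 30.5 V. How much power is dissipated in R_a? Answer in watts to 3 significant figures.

Every branch has 30.5 V across it, so for R_a the power is simply V²/R.
P_R_a = V² / R_a = (30.5)² / 55.6 Ω = 16.73 W

16.7 W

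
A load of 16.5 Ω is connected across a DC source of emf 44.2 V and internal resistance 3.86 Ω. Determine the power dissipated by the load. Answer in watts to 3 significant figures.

Load and internal resistance form a series loop — compute the loop current, then the load power via I²R.
I = ε / (r + R) = 44.2 / (3.86 + 16.5) = 2.171 A
P_load = I² R = (2.171)² × 16.5 = 77.76 W

77.8 W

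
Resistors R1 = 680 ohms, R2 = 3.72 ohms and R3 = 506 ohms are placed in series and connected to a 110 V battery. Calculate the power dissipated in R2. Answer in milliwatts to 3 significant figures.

Every series element carries the same I. Get I from the total resistance, then P = I² × R2.
R_total = 680 + 3.72 + 506 = 1190 Ω
I = V / R_total = 110 / 1190 = 0.09246 A
P_R2 = I² × R2 = (0.09246)² × 3.72 = 0.03180 W

31.8 mW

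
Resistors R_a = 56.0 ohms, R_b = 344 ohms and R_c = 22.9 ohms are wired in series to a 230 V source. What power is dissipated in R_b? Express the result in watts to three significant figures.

The current is common to all series resistors; compute it, then apply P = I²R for the target.
R_total = 56.0 + 344 + 22.9 = 422.9 Ω
I = V / R_total = 230 / 422.9 = 0.5439 A
P_R_b = I² × R_b = (0.5439)² × 344 = 101.8 W

102 W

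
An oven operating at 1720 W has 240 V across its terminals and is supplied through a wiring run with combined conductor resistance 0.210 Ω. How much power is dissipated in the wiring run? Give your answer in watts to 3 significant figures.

10.8 W

The wiring run and load are in series, so the same current flows in both; the loss is I²R_line.
I = P / V = 1720 / 240 = 7.167 A through the wiring run.
P_line = I² R_line = (7.167)² × 0.210 = 10.79 W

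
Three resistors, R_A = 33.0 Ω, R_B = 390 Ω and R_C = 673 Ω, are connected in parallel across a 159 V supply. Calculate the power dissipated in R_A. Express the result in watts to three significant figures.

766 W

Parallel branches share the same voltage; P = V²/R gives the branch power in one step.
P_R_A = V² / R_A = (159)² / 33.0 Ω = 766.1 W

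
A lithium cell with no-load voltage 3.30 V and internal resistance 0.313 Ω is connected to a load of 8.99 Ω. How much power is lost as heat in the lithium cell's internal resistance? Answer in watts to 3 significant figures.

0.0394 W

r is in series with the load, so it carries the full circuit current — the loss in it is I²r.
I = ε / (r + R) = 3.30 / (0.313 + 8.99) = 0.3547 A
P_int = I² r = (0.3547)² × 0.313 = 0.03938 W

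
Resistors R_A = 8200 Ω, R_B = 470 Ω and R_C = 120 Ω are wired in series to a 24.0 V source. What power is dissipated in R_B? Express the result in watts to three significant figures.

Since the resistors are in series they all carry the loop current I = V/R_total; the power in any one is I²R.
R_total = 8200 + 470 + 120 = 8790 Ω
I = V / R_total = 24.0 / 8790 = 0.002730 A
P_R_B = I² × R_B = (0.002730)² × 470 = 0.003504 W

0.00350 W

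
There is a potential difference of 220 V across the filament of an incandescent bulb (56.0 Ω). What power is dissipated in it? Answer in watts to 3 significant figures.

864 W

With V across and R both known, P = V²/R gives the dissipation directly.
P = (220 V)² / 56.0 Ω = 864.3 W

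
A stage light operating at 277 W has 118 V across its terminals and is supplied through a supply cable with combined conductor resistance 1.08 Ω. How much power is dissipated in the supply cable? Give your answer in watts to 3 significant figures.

5.95 W

Only the current and the line resistance are needed for the I²R loss.
I = P / V = 277 / 118 = 2.347 A through the supply cable.
P_line = I² R_line = (2.347)² × 1.08 = 5.951 W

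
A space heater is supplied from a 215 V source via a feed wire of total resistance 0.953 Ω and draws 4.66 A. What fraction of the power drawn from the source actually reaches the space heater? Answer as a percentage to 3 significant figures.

The feed wire carries the full 4.66 A.
P_line = I² R_line = (4.660)² × 0.953 = 20.69 W
P_source = V I = 215 × 4.660 = 1002 W; P_load = 981.2 W
η = P_load / P_source = 981.2 / 1002 = 0.9793

97.9 %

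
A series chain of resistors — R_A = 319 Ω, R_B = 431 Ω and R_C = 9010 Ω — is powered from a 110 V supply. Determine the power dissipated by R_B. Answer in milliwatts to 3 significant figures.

Series elements share the same current, so find I first, then use P = I²R.
R_total = 319 + 431 + 9010 = 9760 Ω
I = V / R_total = 110 / 9760 = 0.01127 A
P_R_B = I² × R_B = (0.01127)² × 431 = 0.05475 W

54.7 mW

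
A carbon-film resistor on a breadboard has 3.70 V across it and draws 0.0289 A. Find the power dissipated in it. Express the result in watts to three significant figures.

0.107 W

V and I are known directly — P = V I, no intermediate step needed.
P = 3.70 V × 0.02890 A = 0.1069 W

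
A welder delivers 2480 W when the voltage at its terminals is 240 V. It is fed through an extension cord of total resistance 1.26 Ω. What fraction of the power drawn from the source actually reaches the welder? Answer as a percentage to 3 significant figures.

I = P / V = 2480 / 240 = 10.33 A through the extension cord.
P_line = I² R_line = (10.33)² × 1.26 = 134.5 W
P_source = P_load + P_line = 2480 + 134.5 = 2615 W
η = P_load / P_source = 2480 / 2615 = 0.9485

94.9 %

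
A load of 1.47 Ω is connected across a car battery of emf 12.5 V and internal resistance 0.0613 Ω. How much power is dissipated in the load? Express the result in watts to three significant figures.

Find the circuit current first, then P = I²R for the load (series elements share I).
I = ε / (r + R) = 12.5 / (0.0613 + 1.47) = 8.163 A
P_load = I² R = (8.163)² × 1.47 = 97.95 W

98.0 W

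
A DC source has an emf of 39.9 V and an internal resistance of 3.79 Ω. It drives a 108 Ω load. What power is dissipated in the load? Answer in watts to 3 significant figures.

The internal resistance and the load are in series, so the same I flows through both; get I from ε/(r+R), then I²R for the load.
I = ε / (r + R) = 39.9 / (3.79 + 108) = 0.3569 A
P_load = I² R = (0.3569)² × 108 = 13.76 W

13.8 W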